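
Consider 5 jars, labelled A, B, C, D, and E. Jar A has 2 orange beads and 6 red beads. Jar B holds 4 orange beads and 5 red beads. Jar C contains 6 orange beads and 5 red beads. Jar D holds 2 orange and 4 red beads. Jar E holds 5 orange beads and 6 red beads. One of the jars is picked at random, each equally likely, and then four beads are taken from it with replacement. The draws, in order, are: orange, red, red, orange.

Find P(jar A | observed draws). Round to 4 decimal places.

0.1310

For each hypothesis, P(data | H) works out to: P(data | jar A) = (2/8)(6/8)(6/8)(2/8) = 0.035156; P(data | jar B) = (4/9)(5/9)(5/9)(4/9) = 0.060966; P(data | jar C) = (6/11)(5/11)(5/11)(6/11) = 0.061471; P(data | jar D) = (2/6)(4/6)(4/6)(2/6) = 0.049383; P(data | jar E) = (5/11)(6/11)(6/11)(5/11) = 0.061471.
The prior-weighted likelihoods are 1/5 · 0.035156 = 0.0070313, 1/5 · 0.060966 = 0.012193, 1/5 · 0.061471 = 0.012294, 1/5 · 0.049383 = 0.0098765, 1/5 · 0.061471 = 0.012294; with total 0.05369.
By Bayes' rule, P(jar A | data) = (0.0070313) / (0.05369) = 0.13096.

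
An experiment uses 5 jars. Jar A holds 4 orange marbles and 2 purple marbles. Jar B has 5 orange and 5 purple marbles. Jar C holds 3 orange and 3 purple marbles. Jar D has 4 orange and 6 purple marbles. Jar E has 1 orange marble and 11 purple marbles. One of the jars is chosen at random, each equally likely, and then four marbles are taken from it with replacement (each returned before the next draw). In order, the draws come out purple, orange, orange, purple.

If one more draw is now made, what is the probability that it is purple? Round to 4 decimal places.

For each hypothesis, P(data | H) works out to: P(data | jar A) = (2/6)(4/6)(4/6)(2/6) = 0.049383; P(data | jar B) = (5/10)(5/10)(5/10)(5/10) = 0.0625; P(data | jar C) = (3/6)(3/6)(3/6)(3/6) = 0.0625; P(data | jar D) = (6/10)(4/10)(4/10)(6/10) = 0.0576; P(data | jar E) = (11/12)(1/12)(1/12)(11/12) = 0.0058353.
Multiplying each by its prior: 1/5 · 0.049383 = 0.0098765, 1/5 · 0.0625 = 0.0125, 1/5 · 0.0625 = 0.0125, 1/5 · 0.0576 = 0.01152, 1/5 · 0.0058353 = 0.0011671; summing to 0.047564.
The posterior is then P(jar A | data) = 0.20765, P(jar B | data) = 0.26281, P(jar C | data) = 0.26281, P(jar D | data) = 0.2422, P(jar E | data) = 0.024537.
Averaging over the posterior, P(purple next | data) = (1/3)(0.20765) + (1/2)(0.26281) + (1/2)(0.26281) + (3/5)(0.2422) + (11/12)(0.024537) = 0.49984.

0.4998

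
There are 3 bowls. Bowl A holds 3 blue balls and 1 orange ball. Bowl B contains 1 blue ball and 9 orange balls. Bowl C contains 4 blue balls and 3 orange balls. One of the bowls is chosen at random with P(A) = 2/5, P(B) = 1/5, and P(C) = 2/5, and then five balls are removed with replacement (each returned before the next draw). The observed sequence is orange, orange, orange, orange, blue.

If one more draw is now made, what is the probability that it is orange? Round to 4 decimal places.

For each hypothesis, P(data | H) works out to: P(data | bowl A) = (1/4)(1/4)(1/4)(1/4)(3/4) = 0.0029297; P(data | bowl B) = (9/10)(9/10)(9/10)(9/10)(1/10) = 0.06561; P(data | bowl C) = (3/7)(3/7)(3/7)(3/7)(4/7) = 0.019278.
Multiplying each by its prior: 2/5 · 0.0029297 = 0.0011719, 1/5 · 0.06561 = 0.013122, 2/5 · 0.019278 = 0.0077111; summing to 0.022005.
Dividing through by the total gives posterior P(bowl A | data) = 0.053255, P(bowl B | data) = 0.59632, P(bowl C | data) = 0.35042.
The predictive probability is P(orange next | data) = (1/4)(0.053255) + (9/10)(0.59632) + (3/7)(0.35042) = 0.70018.

0.7002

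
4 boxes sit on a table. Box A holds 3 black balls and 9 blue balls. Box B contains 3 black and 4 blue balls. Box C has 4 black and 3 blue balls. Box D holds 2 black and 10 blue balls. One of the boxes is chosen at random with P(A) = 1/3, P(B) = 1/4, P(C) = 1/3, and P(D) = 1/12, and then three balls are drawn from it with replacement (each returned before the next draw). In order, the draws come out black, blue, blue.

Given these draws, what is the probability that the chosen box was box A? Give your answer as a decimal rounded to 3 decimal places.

0.371

Compute the likelihood of the observed sequence for each case: P(data | box A) = (3/12)(9/12)(9/12) = 0.14062; P(data | box B) = (3/7)(4/7)(4/7) = 0.13994; P(data | box C) = (4/7)(3/7)(3/7) = 0.10496; P(data | box D) = (2/12)(10/12)(10/12) = 0.11574.
Multiplying each by its prior: 1/3 · 0.14062 = 0.046875, 1/4 · 0.13994 = 0.034985, 1/3 · 0.10496 = 0.034985, 1/12 · 0.11574 = 0.0096451; with total 0.12649.
So P(box A | data) = (0.046875) / (0.12649) = 0.37058.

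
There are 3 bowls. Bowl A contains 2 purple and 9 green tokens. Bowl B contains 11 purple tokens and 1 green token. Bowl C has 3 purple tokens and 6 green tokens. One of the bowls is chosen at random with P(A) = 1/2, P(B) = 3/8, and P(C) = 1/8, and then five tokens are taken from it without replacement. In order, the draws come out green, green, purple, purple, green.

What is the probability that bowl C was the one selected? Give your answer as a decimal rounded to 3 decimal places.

For each hypothesis, P(data | H) works out to: P(data | bowl A) = (9/11)(8/10)(2/9)(1/8)(7/7) = 0.018182; P(data | bowl B) = (1/12)(0/11) = 0; P(data | bowl C) = (6/9)(5/8)(3/7)(2/6)(4/5) = 0.047619.
Weighting by the prior gives 1/2 · 0.018182 = 0.0090909, 3/8 · 0 = 0, 1/8 · 0.047619 = 0.0059524; these sum to 0.015043.
Therefore the posterior P(bowl C | data) = (0.0059524) / (0.015043) = 0.39568.

0.396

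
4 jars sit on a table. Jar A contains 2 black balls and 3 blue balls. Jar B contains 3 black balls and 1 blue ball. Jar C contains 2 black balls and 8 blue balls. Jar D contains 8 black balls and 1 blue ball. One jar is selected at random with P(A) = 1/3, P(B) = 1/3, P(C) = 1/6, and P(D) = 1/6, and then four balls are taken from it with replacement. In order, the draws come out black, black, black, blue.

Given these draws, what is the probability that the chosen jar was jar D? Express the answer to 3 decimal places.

0.210

The likelihood of the observed sequence under each hypothesis: P(data | jar A) = (2/5)(2/5)(2/5)(3/5) = 0.0384; P(data | jar B) = (3/4)(3/4)(3/4)(1/4) = 0.10547; P(data | jar C) = (2/10)(2/10)(2/10)(8/10) = 0.0064; P(data | jar D) = (8/9)(8/9)(8/9)(1/9) = 0.078037.
Multiplying each by its prior: 1/3 · 0.0384 = 0.0128, 1/3 · 0.10547 = 0.035156, 1/6 · 0.0064 = 0.0010667, 1/6 · 0.078037 = 0.013006; with total 0.062029.
Hence P(jar D | data) = (0.013006) / (0.062029) = 0.20968.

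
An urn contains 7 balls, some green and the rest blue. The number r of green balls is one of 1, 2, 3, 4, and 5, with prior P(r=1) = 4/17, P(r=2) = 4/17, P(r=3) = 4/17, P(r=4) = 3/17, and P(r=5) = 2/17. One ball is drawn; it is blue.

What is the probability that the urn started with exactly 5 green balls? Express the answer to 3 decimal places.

Compute the likelihood of this draw for each case: P(data | r = 1) = (6/7) = 6/7; P(data | r = 2) = (5/7) = 5/7; P(data | r = 3) = (4/7) = 4/7; P(data | r = 4) = (3/7) = 3/7; P(data | r = 5) = (2/7) = 2/7.
Multiplying each by its prior: 4/17 · 6/7 = 24/119, 4/17 · 5/7 = 20/119, 4/17 · 4/7 = 16/119, 3/17 · 3/7 = 9/119, 2/17 · 2/7 = 4/119; summing to 73/119.
Therefore the posterior P(r = 5 | data) = (4/119) / (73/119) = 4/73.

0.055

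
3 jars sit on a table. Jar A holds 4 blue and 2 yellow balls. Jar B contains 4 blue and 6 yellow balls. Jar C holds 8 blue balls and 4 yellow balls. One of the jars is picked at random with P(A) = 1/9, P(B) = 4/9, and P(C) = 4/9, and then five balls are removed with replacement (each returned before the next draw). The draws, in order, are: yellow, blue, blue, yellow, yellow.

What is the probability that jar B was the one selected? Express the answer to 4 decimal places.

Under each hypothesis, the probability of the observed sequence is: P(data | jar A) = (2/6)(4/6)(4/6)(2/6)(2/6) = 0.016461; P(data | jar B) = (6/10)(4/10)(4/10)(6/10)(6/10) = 0.03456; P(data | jar C) = (4/12)(8/12)(8/12)(4/12)(4/12) = 0.016461.
The prior-weighted likelihoods are 1/9 · 0.016461 = 0.001829, 4/9 · 0.03456 = 0.01536, 4/9 · 0.016461 = 0.007316; with total 0.024505.
So P(jar B | data) = (0.01536) / (0.024505) = 0.62681.

0.6268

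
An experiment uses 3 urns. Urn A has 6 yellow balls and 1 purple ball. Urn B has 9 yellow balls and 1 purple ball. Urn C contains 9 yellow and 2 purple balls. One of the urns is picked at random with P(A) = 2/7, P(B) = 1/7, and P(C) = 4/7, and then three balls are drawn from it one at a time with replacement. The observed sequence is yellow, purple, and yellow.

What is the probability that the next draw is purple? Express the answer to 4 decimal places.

Compute the likelihood of the observed sequence for each case: P(data | urn A) = (6/7)(1/7)(6/7) = 0.10496; P(data | urn B) = (9/10)(1/10)(9/10) = 0.081; P(data | urn C) = (9/11)(2/11)(9/11) = 0.12171.
Weighting by the prior gives 2/7 · 0.10496 = 0.029988, 1/7 · 0.081 = 0.011571, 4/7 · 0.12171 = 0.06955; these sum to 0.11111.
Dividing through by the total gives posterior P(urn A | data) = 0.26989, P(urn B | data) = 0.10414, P(urn C | data) = 0.62596.
The predictive probability is P(purple next | data) = (1/7)(0.26989) + (1/10)(0.10414) + (2/11)(0.62596) = 0.16278.

0.1628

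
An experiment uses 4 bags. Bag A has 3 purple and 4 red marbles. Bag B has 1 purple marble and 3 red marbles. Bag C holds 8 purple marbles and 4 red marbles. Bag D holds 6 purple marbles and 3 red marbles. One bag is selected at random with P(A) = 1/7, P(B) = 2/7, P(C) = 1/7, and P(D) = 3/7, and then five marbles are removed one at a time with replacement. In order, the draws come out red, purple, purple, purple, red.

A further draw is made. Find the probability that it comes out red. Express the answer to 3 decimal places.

For each hypothesis, P(data | H) works out to: P(data | bag A) = (4/7)(3/7)(3/7)(3/7)(4/7) = 0.025704; P(data | bag B) = (3/4)(1/4)(1/4)(1/4)(3/4) = 0.0087891; P(data | bag C) = (4/12)(8/12)(8/12)(8/12)(4/12) = 0.032922; P(data | bag D) = (3/9)(6/9)(6/9)(6/9)(3/9) = 0.032922.
Weighting by the prior gives 1/7 · 0.025704 = 0.0036719, 2/7 · 0.0087891 = 0.0025112, 1/7 · 0.032922 = 0.0047031, 3/7 · 0.032922 = 0.014109; summing to 0.024996.
Normalising, the posterior is P(bag A | data) = 0.1469, P(bag B | data) = 0.10046, P(bag C | data) = 0.18816, P(bag D | data) = 0.56447.
So P(red next | data) = Σ P(red next | H) P(H | data) = (4/7)(0.1469) + (3/4)(0.10046) + (1/3)(0.18816) + (1/3)(0.56447) = 0.41017.

0.410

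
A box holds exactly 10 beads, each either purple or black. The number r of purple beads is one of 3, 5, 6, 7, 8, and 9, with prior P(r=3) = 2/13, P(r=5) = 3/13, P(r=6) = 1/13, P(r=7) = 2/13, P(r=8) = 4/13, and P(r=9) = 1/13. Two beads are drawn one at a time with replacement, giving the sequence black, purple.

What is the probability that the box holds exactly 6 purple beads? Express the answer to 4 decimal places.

0.0938

For each hypothesis, P(data | H) works out to: P(data | r = 3) = (7/10)(3/10) = 0.21; P(data | r = 5) = (5/10)(5/10) = 0.25; P(data | r = 6) = (4/10)(6/10) = 0.24; P(data | r = 7) = (3/10)(7/10) = 0.21; P(data | r = 8) = (2/10)(8/10) = 0.16; P(data | r = 9) = (1/10)(9/10) = 0.09.
The prior-weighted likelihoods are 2/13 · 0.21 = 0.032308, 3/13 · 0.25 = 0.057692, 1/13 · 0.24 = 0.018462, 2/13 · 0.21 = 0.032308, 4/13 · 0.16 = 0.049231, 1/13 · 0.09 = 0.0069231; summing to 0.19692.
So P(r = 6 | data) = (0.018462) / (0.19692) = 0.09375.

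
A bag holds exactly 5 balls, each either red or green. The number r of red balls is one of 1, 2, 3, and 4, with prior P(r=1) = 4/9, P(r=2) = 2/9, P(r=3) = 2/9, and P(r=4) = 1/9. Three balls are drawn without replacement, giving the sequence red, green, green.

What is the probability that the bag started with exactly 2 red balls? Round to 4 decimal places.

Compute the likelihood of the observed sequence for each case: P(data | r = 1) = (1/5)(4/4)(3/3) = 1/5; P(data | r = 2) = (2/5)(3/4)(2/3) = 1/5; P(data | r = 3) = (3/5)(2/4)(1/3) = 1/10; P(data | r = 4) = (4/5)(1/4)(0/3) = 0.
Weighting by the prior gives 4/9 · 1/5 = 4/45, 2/9 · 1/5 = 2/45, 2/9 · 1/10 = 1/45, 1/9 · 0 = 0; with total 7/45.
Therefore the posterior P(r = 2 | data) = (2/45) / (7/45) = 2/7.

0.2857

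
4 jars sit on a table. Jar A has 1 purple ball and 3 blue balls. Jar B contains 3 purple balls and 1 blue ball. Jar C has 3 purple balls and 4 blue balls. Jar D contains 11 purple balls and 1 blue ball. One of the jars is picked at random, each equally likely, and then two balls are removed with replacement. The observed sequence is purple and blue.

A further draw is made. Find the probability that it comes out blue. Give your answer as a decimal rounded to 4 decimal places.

For each hypothesis, P(data | H) works out to: P(data | jar A) = (1/4)(3/4) = 0.1875; P(data | jar B) = (3/4)(1/4) = 0.1875; P(data | jar C) = (3/7)(4/7) = 0.2449; P(data | jar D) = (11/12)(1/12) = 0.076389.
Multiplying each by its prior: 1/4 · 0.1875 = 0.046875, 1/4 · 0.1875 = 0.046875, 1/4 · 0.2449 = 0.061224, 1/4 · 0.076389 = 0.019097; with total 0.17407.
Dividing through by the total gives posterior P(jar A | data) = 0.26929, P(jar B | data) = 0.26929, P(jar C | data) = 0.35172, P(jar D | data) = 0.10971.
Averaging over the posterior, P(blue next | data) = (3/4)(0.26929) + (1/4)(0.26929) + (4/7)(0.35172) + (1/12)(0.10971) = 0.47941.

0.4794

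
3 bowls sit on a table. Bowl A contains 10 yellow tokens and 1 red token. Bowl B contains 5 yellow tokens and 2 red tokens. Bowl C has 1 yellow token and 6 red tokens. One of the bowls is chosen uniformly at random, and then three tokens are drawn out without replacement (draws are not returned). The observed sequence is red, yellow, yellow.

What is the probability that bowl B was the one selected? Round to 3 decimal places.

0.677

Under each hypothesis, the probability of the observed sequence is: P(data | bowl A) = (1/11)(10/10)(9/9) = 1/11; P(data | bowl B) = (2/7)(5/6)(4/5) = 4/21; P(data | bowl C) = (6/7)(1/6)(0/5) = 0.
Multiplying each by its prior: 1/3 · 1/11 = 1/33, 1/3 · 4/21 = 4/63, 1/3 · 0 = 0; these sum to 65/693.
Hence P(bowl B | data) = (4/63) / (65/693) = 44/65.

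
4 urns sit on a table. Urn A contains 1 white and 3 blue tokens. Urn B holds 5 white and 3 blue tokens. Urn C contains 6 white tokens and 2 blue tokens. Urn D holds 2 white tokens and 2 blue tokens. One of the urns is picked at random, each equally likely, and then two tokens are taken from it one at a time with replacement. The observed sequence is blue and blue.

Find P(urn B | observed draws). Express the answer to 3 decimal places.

Compute the likelihood of the observed sequence for each case: P(data | urn A) = (3/4)(3/4) = 9/16; P(data | urn B) = (3/8)(3/8) = 9/64; P(data | urn C) = (2/8)(2/8) = 1/16; P(data | urn D) = (2/4)(2/4) = 1/4.
Weighting by the prior gives 1/4 · 9/16 = 9/64, 1/4 · 9/64 = 9/256, 1/4 · 1/16 = 1/64, 1/4 · 1/4 = 1/16; summing to 65/256.
By Bayes' rule, P(urn B | data) = (9/256) / (65/256) = 9/65.

0.138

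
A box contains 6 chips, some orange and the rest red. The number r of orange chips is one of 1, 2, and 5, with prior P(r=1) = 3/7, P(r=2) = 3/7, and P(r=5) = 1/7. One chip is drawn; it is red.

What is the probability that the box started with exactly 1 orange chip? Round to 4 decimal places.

0.5357

The likelihood of this draw under each hypothesis: P(data | r = 1) = (5/6) = 5/6; P(data | r = 2) = (4/6) = 2/3; P(data | r = 5) = (1/6) = 1/6.
Weighting by the prior gives 3/7 · 5/6 = 5/14, 3/7 · 2/3 = 2/7, 1/7 · 1/6 = 1/42; summing to 2/3.
Therefore the posterior P(r = 1 | data) = (5/14) / (2/3) = 15/28.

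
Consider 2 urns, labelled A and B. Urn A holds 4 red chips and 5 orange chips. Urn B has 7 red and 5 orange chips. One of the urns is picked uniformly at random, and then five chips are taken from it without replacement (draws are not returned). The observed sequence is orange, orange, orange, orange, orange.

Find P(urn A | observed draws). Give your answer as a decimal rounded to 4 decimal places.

For each hypothesis, P(data | H) works out to: P(data | urn A) = (5/9)(4/8)(3/7)(2/6)(1/5) = 0.0079365; P(data | urn B) = (5/12)(4/11)(3/10)(2/9)(1/8) = 0.0012626.
Weighting by the prior gives 1/2 · 0.0079365 = 0.0039683, 1/2 · 0.0012626 = 0.00063131; summing to 0.0045996.
Hence P(urn A | data) = (0.0039683) / (0.0045996) = 0.86275.

0.8627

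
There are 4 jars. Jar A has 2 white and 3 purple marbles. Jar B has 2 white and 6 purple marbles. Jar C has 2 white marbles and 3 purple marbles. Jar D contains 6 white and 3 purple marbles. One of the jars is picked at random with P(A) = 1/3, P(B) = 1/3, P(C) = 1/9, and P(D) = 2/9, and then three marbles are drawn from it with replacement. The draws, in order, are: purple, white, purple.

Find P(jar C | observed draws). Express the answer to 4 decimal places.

0.1257

The likelihood of the observed sequence under each hypothesis: P(data | jar A) = (3/5)(2/5)(3/5) = 0.144; P(data | jar B) = (6/8)(2/8)(6/8) = 0.14062; P(data | jar C) = (3/5)(2/5)(3/5) = 0.144; P(data | jar D) = (3/9)(6/9)(3/9) = 0.074074.
Weighting by the prior gives 1/3 · 0.144 = 0.048, 1/3 · 0.14062 = 0.046875, 1/9 · 0.144 = 0.016, 2/9 · 0.074074 = 0.016461; with total 0.12734.
By Bayes' rule, P(jar C | data) = (0.016) / (0.12734) = 0.12565.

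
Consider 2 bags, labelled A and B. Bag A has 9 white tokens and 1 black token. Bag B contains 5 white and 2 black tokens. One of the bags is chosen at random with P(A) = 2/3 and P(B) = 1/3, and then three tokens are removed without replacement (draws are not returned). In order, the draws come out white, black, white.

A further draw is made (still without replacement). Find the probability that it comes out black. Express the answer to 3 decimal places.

0.122

For each hypothesis, P(data | H) works out to: P(data | bag A) = (9/10)(1/9)(8/8) = 1/10; P(data | bag B) = (5/7)(2/6)(4/5) = 4/21.
Multiplying each by its prior: 2/3 · 1/10 = 1/15, 1/3 · 4/21 = 4/63; summing to 41/315.
Dividing through by the total gives posterior P(bag A | data) = 21/41, P(bag B | data) = 20/41.
Averaging over the posterior, P(black next | data) = (0)(21/41) + (1/4)(20/41) = 5/41.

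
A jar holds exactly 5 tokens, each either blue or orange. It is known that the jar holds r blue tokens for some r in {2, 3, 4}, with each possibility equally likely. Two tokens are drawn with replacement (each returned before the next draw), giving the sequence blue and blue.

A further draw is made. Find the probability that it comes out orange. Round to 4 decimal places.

Under each hypothesis, the probability of the observed sequence is: P(data | r = 2) = (2/5)(2/5) = 4/25; P(data | r = 3) = (3/5)(3/5) = 9/25; P(data | r = 4) = (4/5)(4/5) = 16/25.
The prior-weighted likelihoods are 1/3 · 4/25 = 4/75, 1/3 · 9/25 = 3/25, 1/3 · 16/25 = 16/75; these sum to 29/75.
Normalising, the posterior is P(r = 2 | data) = 4/29, P(r = 3 | data) = 9/29, P(r = 4 | data) = 16/29.
Averaging over the posterior, P(orange next | data) = (3/5)(4/29) + (2/5)(9/29) + (1/5)(16/29) = 46/145.

0.3172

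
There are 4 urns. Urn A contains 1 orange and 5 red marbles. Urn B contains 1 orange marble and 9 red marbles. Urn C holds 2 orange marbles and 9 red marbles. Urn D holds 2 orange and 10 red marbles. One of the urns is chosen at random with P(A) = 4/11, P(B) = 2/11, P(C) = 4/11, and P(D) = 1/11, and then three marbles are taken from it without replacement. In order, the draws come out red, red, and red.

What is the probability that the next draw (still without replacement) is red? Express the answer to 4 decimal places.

0.7497

Compute the likelihood of the observed sequence for each case: P(data | urn A) = (5/6)(4/5)(3/4) = 1/2; P(data | urn B) = (9/10)(8/9)(7/8) = 7/10; P(data | urn C) = (9/11)(8/10)(7/9) = 28/55; P(data | urn D) = (10/12)(9/11)(8/10) = 6/11.
The prior-weighted likelihoods are 4/11 · 1/2 = 2/11, 2/11 · 7/10 = 7/55, 4/11 · 28/55 = 112/605, 1/11 · 6/11 = 6/121; with total 329/605.
The posterior is then P(urn A | data) = 110/329, P(urn B | data) = 11/47, P(urn C | data) = 16/47, P(urn D | data) = 30/329.
Averaging over the posterior, P(red next | data) = (2/3)(110/329) + (6/7)(11/47) + (3/4)(16/47) + (7/9)(30/329) = 740/987.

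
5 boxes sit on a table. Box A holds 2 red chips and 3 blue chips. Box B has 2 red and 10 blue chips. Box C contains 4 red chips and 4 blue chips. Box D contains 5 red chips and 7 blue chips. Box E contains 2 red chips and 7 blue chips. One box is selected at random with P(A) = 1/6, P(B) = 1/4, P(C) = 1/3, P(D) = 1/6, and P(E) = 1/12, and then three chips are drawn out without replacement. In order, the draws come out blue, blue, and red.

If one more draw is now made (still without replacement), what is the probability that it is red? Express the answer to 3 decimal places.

Compute the likelihood of the observed sequence for each case: P(data | box A) = (3/5)(2/4)(2/3) = 0.2; P(data | box B) = (10/12)(9/11)(2/10) = 0.13636; P(data | box C) = (4/8)(3/7)(4/6) = 0.14286; P(data | box D) = (7/12)(6/11)(5/10) = 0.15909; P(data | box E) = (7/9)(6/8)(2/7) = 0.16667.
The prior-weighted likelihoods are 1/6 · 0.2 = 0.033333, 1/4 · 0.13636 = 0.034091, 1/3 · 0.14286 = 0.047619, 1/6 · 0.15909 = 0.026515, 1/12 · 0.16667 = 0.013889; these sum to 0.15545.
Normalising, the posterior is P(box A | data) = 0.21443, P(box B | data) = 0.21931, P(box C | data) = 0.30634, P(box D | data) = 0.17057, P(box E | data) = 0.089348.
So P(red next | data) = Σ P(red next | H) P(H | data) = (1/2)(0.21443) + (1/9)(0.21931) + (3/5)(0.30634) + (4/9)(0.17057) + (1/6)(0.089348) = 0.40609.

0.406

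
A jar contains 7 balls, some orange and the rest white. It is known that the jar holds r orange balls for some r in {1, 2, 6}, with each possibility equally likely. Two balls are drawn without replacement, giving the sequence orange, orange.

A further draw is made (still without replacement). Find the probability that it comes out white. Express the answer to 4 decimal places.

0.2500

For each hypothesis, P(data | H) works out to: P(data | r = 1) = (1/7)(0/6) = 0; P(data | r = 2) = (2/7)(1/6) = 1/21; P(data | r = 6) = (6/7)(5/6) = 5/7.
Multiplying each by its prior: 1/3 · 0 = 0, 1/3 · 1/21 = 1/63, 1/3 · 5/7 = 5/21; these sum to 16/63.
The posterior is then P(r = 1 | data) = 0, P(r = 2 | data) = 1/16, P(r = 6 | data) = 15/16.
Averaging over the posterior, P(white next | data) = (1)(1/16) + (1/5)(15/16) = 1/4.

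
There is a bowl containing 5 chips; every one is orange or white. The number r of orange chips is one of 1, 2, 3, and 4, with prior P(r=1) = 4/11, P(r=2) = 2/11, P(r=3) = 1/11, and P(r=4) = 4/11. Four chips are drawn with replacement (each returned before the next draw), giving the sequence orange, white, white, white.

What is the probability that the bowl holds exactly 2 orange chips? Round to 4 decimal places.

For each hypothesis, P(data | H) works out to: P(data | r = 1) = (1/5)(4/5)(4/5)(4/5) = 0.1024; P(data | r = 2) = (2/5)(3/5)(3/5)(3/5) = 0.0864; P(data | r = 3) = (3/5)(2/5)(2/5)(2/5) = 0.0384; P(data | r = 4) = (4/5)(1/5)(1/5)(1/5) = 0.0064.
Weighting by the prior gives 4/11 · 0.1024 = 0.037236, 2/11 · 0.0864 = 0.015709, 1/11 · 0.0384 = 0.0034909, 4/11 · 0.0064 = 0.0023273; these sum to 0.058764.
So P(r = 2 | data) = (0.015709) / (0.058764) = 0.26733.

0.2673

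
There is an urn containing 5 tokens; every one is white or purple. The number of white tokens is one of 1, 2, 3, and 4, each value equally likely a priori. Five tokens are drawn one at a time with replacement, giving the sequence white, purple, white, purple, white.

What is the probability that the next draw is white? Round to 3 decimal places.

Compute the likelihood of the observed sequence for each case: P(data | r = 1) = (1/5)(4/5)(1/5)(4/5)(1/5) = 0.00512; P(data | r = 2) = (2/5)(3/5)(2/5)(3/5)(2/5) = 0.02304; P(data | r = 3) = (3/5)(2/5)(3/5)(2/5)(3/5) = 0.03456; P(data | r = 4) = (4/5)(1/5)(4/5)(1/5)(4/5) = 0.02048.
Weighting by the prior gives 1/4 · 0.00512 = 0.00128, 1/4 · 0.02304 = 0.00576, 1/4 · 0.03456 = 0.00864, 1/4 · 0.02048 = 0.00512; summing to 0.0208.
The posterior is then P(r = 1 | data) = 0.061538, P(r = 2 | data) = 0.27692, P(r = 3 | data) = 0.41538, P(r = 4 | data) = 0.24615.
So P(white next | data) = Σ P(white next | H) P(H | data) = (1/5)(0.061538) + (2/5)(0.27692) + (3/5)(0.41538) + (4/5)(0.24615) = 0.56923.

0.569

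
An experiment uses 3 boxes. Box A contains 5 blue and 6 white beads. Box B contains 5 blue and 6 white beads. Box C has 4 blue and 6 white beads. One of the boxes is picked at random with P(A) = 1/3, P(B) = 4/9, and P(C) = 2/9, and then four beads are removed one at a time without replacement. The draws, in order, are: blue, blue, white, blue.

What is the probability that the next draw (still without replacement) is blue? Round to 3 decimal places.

Compute the likelihood of the observed sequence for each case: P(data | box A) = (5/11)(4/10)(6/9)(3/8) = 0.045455; P(data | box B) = (5/11)(4/10)(6/9)(3/8) = 0.045455; P(data | box C) = (4/10)(3/9)(6/8)(2/7) = 0.028571.
Weighting by the prior gives 1/3 · 0.045455 = 0.015152, 4/9 · 0.045455 = 0.020202, 2/9 · 0.028571 = 0.0063492; these sum to 0.041703.
Dividing through by the total gives posterior P(box A | data) = 0.36332, P(box B | data) = 0.48443, P(box C | data) = 0.15225.
Averaging over the posterior, P(blue next | data) = (2/7)(0.36332) + (2/7)(0.48443) + (1/6)(0.15225) = 0.26759.

0.268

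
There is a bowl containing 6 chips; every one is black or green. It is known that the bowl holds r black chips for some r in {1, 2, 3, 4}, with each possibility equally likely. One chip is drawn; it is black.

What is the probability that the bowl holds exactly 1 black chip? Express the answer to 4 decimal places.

0.1000

Under each hypothesis, the probability of this draw is: P(data | r = 1) = (1/6) = 1/6; P(data | r = 2) = (2/6) = 1/3; P(data | r = 3) = (3/6) = 1/2; P(data | r = 4) = (4/6) = 2/3.
Multiplying each by its prior: 1/4 · 1/6 = 1/24, 1/4 · 1/3 = 1/12, 1/4 · 1/2 = 1/8, 1/4 · 2/3 = 1/6; summing to 5/12.
Hence P(r = 1 | data) = (1/24) / (5/12) = 1/10.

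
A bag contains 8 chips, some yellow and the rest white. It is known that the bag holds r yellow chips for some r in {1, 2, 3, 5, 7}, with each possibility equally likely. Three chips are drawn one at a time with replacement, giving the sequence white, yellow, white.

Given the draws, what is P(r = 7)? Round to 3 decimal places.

0.028

The likelihood of the observed sequence under each hypothesis: P(data | r = 1) = (7/8)(1/8)(7/8) = 0.095703; P(data | r = 2) = (6/8)(2/8)(6/8) = 0.14062; P(data | r = 3) = (5/8)(3/8)(5/8) = 0.14648; P(data | r = 5) = (3/8)(5/8)(3/8) = 0.087891; P(data | r = 7) = (1/8)(7/8)(1/8) = 0.013672.
The prior-weighted likelihoods are 1/5 · 0.095703 = 0.019141, 1/5 · 0.14062 = 0.028125, 1/5 · 0.14648 = 0.029297, 1/5 · 0.087891 = 0.017578, 1/5 · 0.013672 = 0.0027344; these sum to 0.096875.
Hence P(r = 7 | data) = (0.0027344) / (0.096875) = 0.028226.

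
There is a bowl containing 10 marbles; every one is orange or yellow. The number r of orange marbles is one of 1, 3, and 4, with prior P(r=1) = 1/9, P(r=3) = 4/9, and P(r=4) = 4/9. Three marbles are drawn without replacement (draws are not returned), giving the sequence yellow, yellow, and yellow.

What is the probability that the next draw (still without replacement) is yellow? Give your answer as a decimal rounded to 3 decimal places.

The likelihood of the observed sequence under each hypothesis: P(data | r = 1) = (9/10)(8/9)(7/8) = 7/10; P(data | r = 3) = (7/10)(6/9)(5/8) = 7/24; P(data | r = 4) = (6/10)(5/9)(4/8) = 1/6.
Weighting by the prior gives 1/9 · 7/10 = 7/90, 4/9 · 7/24 = 7/54, 4/9 · 1/6 = 2/27; these sum to 38/135.
Normalising, the posterior is P(r = 1 | data) = 21/76, P(r = 3 | data) = 35/76, P(r = 4 | data) = 5/19.
The predictive probability is P(yellow next | data) = (6/7)(21/76) + (4/7)(35/76) + (3/7)(5/19) = 163/266.

0.613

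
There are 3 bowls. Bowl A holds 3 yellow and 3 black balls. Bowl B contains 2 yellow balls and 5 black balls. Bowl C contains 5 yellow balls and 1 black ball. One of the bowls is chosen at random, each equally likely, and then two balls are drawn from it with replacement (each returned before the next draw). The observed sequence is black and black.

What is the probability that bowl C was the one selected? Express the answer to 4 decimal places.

0.0353

For each hypothesis, P(data | H) works out to: P(data | bowl A) = (3/6)(3/6) = 0.25; P(data | bowl B) = (5/7)(5/7) = 0.5102; P(data | bowl C) = (1/6)(1/6) = 0.027778.
Weighting by the prior gives 1/3 · 0.25 = 0.083333, 1/3 · 0.5102 = 0.17007, 1/3 · 0.027778 = 0.0092593; these sum to 0.26266.
Therefore the posterior P(bowl C | data) = (0.0092593) / (0.26266) = 0.035252.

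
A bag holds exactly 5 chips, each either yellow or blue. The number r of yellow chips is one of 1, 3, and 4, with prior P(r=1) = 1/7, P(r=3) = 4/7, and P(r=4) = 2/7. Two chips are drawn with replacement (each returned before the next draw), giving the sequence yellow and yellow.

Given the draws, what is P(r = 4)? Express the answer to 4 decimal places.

0.4638

The likelihood of the observed sequence under each hypothesis: P(data | r = 1) = (1/5)(1/5) = 1/25; P(data | r = 3) = (3/5)(3/5) = 9/25; P(data | r = 4) = (4/5)(4/5) = 16/25.
Weighting by the prior gives 1/7 · 1/25 = 1/175, 4/7 · 9/25 = 36/175, 2/7 · 16/25 = 32/175; with total 69/175.
Hence P(r = 4 | data) = (32/175) / (69/175) = 32/69.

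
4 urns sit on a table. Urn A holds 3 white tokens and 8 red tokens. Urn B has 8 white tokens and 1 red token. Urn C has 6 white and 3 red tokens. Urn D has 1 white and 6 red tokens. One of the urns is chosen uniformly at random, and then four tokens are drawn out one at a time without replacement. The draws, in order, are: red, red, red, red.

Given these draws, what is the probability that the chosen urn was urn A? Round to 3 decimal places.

0.331

For each hypothesis, P(data | H) works out to: P(data | urn A) = (8/11)(7/10)(6/9)(5/8) = 7/33; P(data | urn B) = (1/9)(0/8) = 0; P(data | urn C) = (3/9)(2/8)(1/7)(0/6) = 0; P(data | urn D) = (6/7)(5/6)(4/5)(3/4) = 3/7.
The prior-weighted likelihoods are 1/4 · 7/33 = 7/132, 1/4 · 0 = 0, 1/4 · 0 = 0, 1/4 · 3/7 = 3/28; summing to 37/231.
By Bayes' rule, P(urn A | data) = (7/132) / (37/231) = 49/148.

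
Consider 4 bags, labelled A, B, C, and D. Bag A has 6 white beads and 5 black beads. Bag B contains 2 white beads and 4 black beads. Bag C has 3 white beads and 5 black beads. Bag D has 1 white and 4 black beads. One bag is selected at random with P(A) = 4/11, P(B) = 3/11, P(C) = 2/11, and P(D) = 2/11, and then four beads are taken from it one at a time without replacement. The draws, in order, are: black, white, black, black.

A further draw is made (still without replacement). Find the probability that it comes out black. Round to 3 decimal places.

For each hypothesis, P(data | H) works out to: P(data | bag A) = (5/11)(6/10)(4/9)(3/8) = 0.045455; P(data | bag B) = (4/6)(2/5)(3/4)(2/3) = 0.13333; P(data | bag C) = (5/8)(3/7)(4/6)(3/5) = 0.10714; P(data | bag D) = (4/5)(1/4)(3/3)(2/2) = 0.2.
Multiplying each by its prior: 4/11 · 0.045455 = 0.016529, 3/11 · 0.13333 = 0.036364, 2/11 · 0.10714 = 0.019481, 2/11 · 0.2 = 0.036364; summing to 0.10874.
The posterior is then P(bag A | data) = 0.15201, P(bag B | data) = 0.33442, P(bag C | data) = 0.17915, P(bag D | data) = 0.33442.
Averaging over the posterior, P(black next | data) = (2/7)(0.15201) + (1/2)(0.33442) + (1/2)(0.17915) + (1)(0.33442) = 0.63464.

0.635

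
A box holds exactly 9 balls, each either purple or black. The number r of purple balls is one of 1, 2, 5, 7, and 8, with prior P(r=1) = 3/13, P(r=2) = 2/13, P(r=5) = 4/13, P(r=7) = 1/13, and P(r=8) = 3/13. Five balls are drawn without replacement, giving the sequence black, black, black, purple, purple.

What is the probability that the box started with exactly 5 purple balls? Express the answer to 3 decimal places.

Compute the likelihood of the observed sequence for each case: P(data | r = 1) = (8/9)(7/8)(6/7)(1/6)(0/5) = 0; P(data | r = 2) = (7/9)(6/8)(5/7)(2/6)(1/5) = 0.027778; P(data | r = 5) = (4/9)(3/8)(2/7)(5/6)(4/5) = 0.031746; P(data | r = 7) = (2/9)(1/8)(0/7) = 0; P(data | r = 8) = (1/9)(0/8) = 0.
Multiplying each by its prior: 3/13 · 0 = 0, 2/13 · 0.027778 = 0.0042735, 4/13 · 0.031746 = 0.009768, 1/13 · 0 = 0, 3/13 · 0 = 0; these sum to 0.014042.
Therefore the posterior P(r = 5 | data) = (0.009768) / (0.014042) = 0.69565.

0.696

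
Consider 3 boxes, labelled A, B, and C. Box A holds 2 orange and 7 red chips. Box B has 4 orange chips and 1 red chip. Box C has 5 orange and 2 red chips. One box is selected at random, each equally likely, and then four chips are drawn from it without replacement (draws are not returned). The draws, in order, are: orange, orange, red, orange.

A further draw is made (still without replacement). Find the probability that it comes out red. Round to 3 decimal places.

Under each hypothesis, the probability of the observed sequence is: P(data | box A) = (2/9)(1/8)(7/7)(0/6) = 0; P(data | box B) = (4/5)(3/4)(1/3)(2/2) = 1/5; P(data | box C) = (5/7)(4/6)(2/5)(3/4) = 1/7.
Weighting by the prior gives 1/3 · 0 = 0, 1/3 · 1/5 = 1/15, 1/3 · 1/7 = 1/21; these sum to 4/35.
Normalising, the posterior is P(box A | data) = 0, P(box B | data) = 7/12, P(box C | data) = 5/12.
So P(red next | data) = Σ P(red next | H) P(H | data) = (0)(7/12) + (1/3)(5/12) = 5/36.

0.139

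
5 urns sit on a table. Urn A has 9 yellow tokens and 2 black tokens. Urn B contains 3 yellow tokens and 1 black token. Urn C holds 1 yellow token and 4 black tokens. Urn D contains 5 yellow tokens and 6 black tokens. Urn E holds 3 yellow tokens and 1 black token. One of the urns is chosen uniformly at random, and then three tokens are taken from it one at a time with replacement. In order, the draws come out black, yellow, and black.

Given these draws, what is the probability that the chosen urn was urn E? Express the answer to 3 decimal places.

Compute the likelihood of the observed sequence for each case: P(data | urn A) = (2/11)(9/11)(2/11) = 0.027047; P(data | urn B) = (1/4)(3/4)(1/4) = 0.046875; P(data | urn C) = (4/5)(1/5)(4/5) = 0.128; P(data | urn D) = (6/11)(5/11)(6/11) = 0.13524; P(data | urn E) = (1/4)(3/4)(1/4) = 0.046875.
The prior-weighted likelihoods are 1/5 · 0.027047 = 0.0054095, 1/5 · 0.046875 = 0.009375, 1/5 · 0.128 = 0.0256, 1/5 · 0.13524 = 0.027047, 1/5 · 0.046875 = 0.009375; with total 0.076807.
Hence P(urn E | data) = (0.009375) / (0.076807) = 0.12206.

0.122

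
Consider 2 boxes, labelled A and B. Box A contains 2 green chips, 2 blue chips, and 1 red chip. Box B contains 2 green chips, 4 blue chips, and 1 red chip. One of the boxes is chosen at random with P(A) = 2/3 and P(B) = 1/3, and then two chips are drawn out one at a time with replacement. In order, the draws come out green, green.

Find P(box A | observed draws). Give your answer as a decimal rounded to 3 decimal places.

For each hypothesis, P(data | H) works out to: P(data | box A) = (2/5)(2/5) = 0.16; P(data | box B) = (2/7)(2/7) = 0.081633.
The prior-weighted likelihoods are 2/3 · 0.16 = 0.10667, 1/3 · 0.081633 = 0.027211; with total 0.13388.
So P(box A | data) = (0.10667) / (0.13388) = 0.79675.

0.797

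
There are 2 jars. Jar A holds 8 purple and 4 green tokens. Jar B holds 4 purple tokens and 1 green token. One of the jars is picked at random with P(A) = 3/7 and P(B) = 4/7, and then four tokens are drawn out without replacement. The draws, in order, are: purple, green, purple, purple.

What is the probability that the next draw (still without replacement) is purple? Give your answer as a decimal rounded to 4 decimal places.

Under each hypothesis, the probability of the observed sequence is: P(data | jar A) = (8/12)(4/11)(7/10)(6/9) = 0.11313; P(data | jar B) = (4/5)(1/4)(3/3)(2/2) = 0.2.
Multiplying each by its prior: 3/7 · 0.11313 = 0.048485, 4/7 · 0.2 = 0.11429; these sum to 0.16277.
The posterior is then P(jar A | data) = 0.29787, P(jar B | data) = 0.70213.
Averaging over the posterior, P(purple next | data) = (5/8)(0.29787) + (1)(0.70213) = 0.8883.

0.8883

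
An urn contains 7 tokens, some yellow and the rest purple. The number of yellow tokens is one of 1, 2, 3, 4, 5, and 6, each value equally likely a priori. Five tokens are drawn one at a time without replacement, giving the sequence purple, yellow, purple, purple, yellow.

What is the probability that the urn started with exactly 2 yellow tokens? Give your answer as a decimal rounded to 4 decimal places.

For each hypothesis, P(data | H) works out to: P(data | r = 1) = (6/7)(1/6)(5/5)(4/4)(0/3) = 0; P(data | r = 2) = (5/7)(2/6)(4/5)(3/4)(1/3) = 1/21; P(data | r = 3) = (4/7)(3/6)(3/5)(2/4)(2/3) = 2/35; P(data | r = 4) = (3/7)(4/6)(2/5)(1/4)(3/3) = 1/35; P(data | r = 5) = (2/7)(5/6)(1/5)(0/4) = 0; P(data | r = 6) = (1/7)(6/6)(0/5) = 0.
The prior-weighted likelihoods are 1/6 · 0 = 0, 1/6 · 1/21 = 1/126, 1/6 · 2/35 = 1/105, 1/6 · 1/35 = 1/210, 1/6 · 0 = 0, 1/6 · 0 = 0; these sum to 1/45.
So P(r = 2 | data) = (1/126) / (1/45) = 5/14.

0.3571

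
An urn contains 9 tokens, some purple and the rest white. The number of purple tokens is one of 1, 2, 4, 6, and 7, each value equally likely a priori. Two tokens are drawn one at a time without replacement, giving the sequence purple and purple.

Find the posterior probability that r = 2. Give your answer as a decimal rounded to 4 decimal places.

0.0233

The likelihood of the observed sequence under each hypothesis: P(data | r = 1) = (1/9)(0/8) = 0; P(data | r = 2) = (2/9)(1/8) = 1/36; P(data | r = 4) = (4/9)(3/8) = 1/6; P(data | r = 6) = (6/9)(5/8) = 5/12; P(data | r = 7) = (7/9)(6/8) = 7/12.
Multiplying each by its prior: 1/5 · 0 = 0, 1/5 · 1/36 = 1/180, 1/5 · 1/6 = 1/30, 1/5 · 5/12 = 1/12, 1/5 · 7/12 = 7/60; these sum to 43/180.
Hence P(r = 2 | data) = (1/180) / (43/180) = 1/43.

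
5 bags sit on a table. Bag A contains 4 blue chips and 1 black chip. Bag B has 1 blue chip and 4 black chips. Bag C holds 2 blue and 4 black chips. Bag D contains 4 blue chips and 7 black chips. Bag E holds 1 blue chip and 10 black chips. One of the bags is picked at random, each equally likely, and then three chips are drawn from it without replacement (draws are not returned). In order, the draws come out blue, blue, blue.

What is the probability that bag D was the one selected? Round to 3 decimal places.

0.057

For each hypothesis, P(data | H) works out to: P(data | bag A) = (4/5)(3/4)(2/3) = 2/5; P(data | bag B) = (1/5)(0/4) = 0; P(data | bag C) = (2/6)(1/5)(0/4) = 0; P(data | bag D) = (4/11)(3/10)(2/9) = 4/165; P(data | bag E) = (1/11)(0/10) = 0.
Weighting by the prior gives 1/5 · 2/5 = 2/25, 1/5 · 0 = 0, 1/5 · 0 = 0, 1/5 · 4/165 = 4/825, 1/5 · 0 = 0; summing to 14/165.
So P(bag D | data) = (4/825) / (14/165) = 2/35.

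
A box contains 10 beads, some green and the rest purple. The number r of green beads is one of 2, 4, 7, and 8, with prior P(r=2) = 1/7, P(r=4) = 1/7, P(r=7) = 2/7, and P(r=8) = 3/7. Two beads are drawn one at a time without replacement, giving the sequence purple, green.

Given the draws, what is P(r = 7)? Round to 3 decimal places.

The likelihood of the observed sequence under each hypothesis: P(data | r = 2) = (8/10)(2/9) = 8/45; P(data | r = 4) = (6/10)(4/9) = 4/15; P(data | r = 7) = (3/10)(7/9) = 7/30; P(data | r = 8) = (2/10)(8/9) = 8/45.
Weighting by the prior gives 1/7 · 8/45 = 8/315, 1/7 · 4/15 = 4/105, 2/7 · 7/30 = 1/15, 3/7 · 8/45 = 8/105; summing to 13/63.
By Bayes' rule, P(r = 7 | data) = (1/15) / (13/63) = 21/65.

0.323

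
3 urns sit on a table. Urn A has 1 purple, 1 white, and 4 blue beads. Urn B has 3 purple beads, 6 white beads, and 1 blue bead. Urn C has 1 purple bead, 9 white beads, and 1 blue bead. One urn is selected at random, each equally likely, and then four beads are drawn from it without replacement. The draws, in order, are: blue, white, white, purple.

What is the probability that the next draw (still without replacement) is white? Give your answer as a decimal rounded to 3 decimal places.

Under each hypothesis, the probability of the observed sequence is: P(data | urn A) = (4/6)(1/5)(0/4) = 0; P(data | urn B) = (1/10)(6/9)(5/8)(3/7) = 0.017857; P(data | urn C) = (1/11)(9/10)(8/9)(1/8) = 0.0090909.
Multiplying each by its prior: 1/3 · 0 = 0, 1/3 · 0.017857 = 0.0059524, 1/3 · 0.0090909 = 0.0030303; these sum to 0.0089827.
Dividing through by the total gives posterior P(urn A | data) = 0, P(urn B | data) = 0.66265, P(urn C | data) = 0.33735.
The predictive probability is P(white next | data) = (2/3)(0.66265) + (1)(0.33735) = 0.77912.

0.779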